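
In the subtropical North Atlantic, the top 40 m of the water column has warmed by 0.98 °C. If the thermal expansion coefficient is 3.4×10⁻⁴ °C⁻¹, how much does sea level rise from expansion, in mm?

Δh = αΔT·H = 3.4×10⁻⁴ × 0.98 × 40 = 0.013328 m

about 13 mm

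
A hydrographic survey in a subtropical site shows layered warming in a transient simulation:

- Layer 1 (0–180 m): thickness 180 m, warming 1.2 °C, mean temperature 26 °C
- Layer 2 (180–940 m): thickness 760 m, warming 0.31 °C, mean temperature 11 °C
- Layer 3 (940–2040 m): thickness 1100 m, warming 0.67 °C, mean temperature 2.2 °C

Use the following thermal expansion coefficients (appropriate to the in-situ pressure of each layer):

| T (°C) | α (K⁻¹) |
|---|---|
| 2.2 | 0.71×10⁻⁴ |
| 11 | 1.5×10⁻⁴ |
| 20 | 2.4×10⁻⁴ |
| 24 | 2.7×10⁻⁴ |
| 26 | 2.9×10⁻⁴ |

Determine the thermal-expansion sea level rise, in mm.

150 mm

Layer 1 at 26 °C → α = 2.9×10⁻⁴ K⁻¹
Layer 2 at 11 °C → α = 1.5×10⁻⁴ K⁻¹
Layer 3 at 2.2 °C → α = 0.71×10⁻⁴ K⁻¹
Layer 1: 2.9×10⁻⁴ × 1.2 × 180 = 0.06264 m
1.5×10⁻⁴ × 0.31 × 760 = 0.03534 m
Layer 3: 1100 × 0.71×10⁻⁴ × 0.67 = 0.052327 m
Δh = 0.06264 + 0.03534 + 0.052327 = 0.150307 m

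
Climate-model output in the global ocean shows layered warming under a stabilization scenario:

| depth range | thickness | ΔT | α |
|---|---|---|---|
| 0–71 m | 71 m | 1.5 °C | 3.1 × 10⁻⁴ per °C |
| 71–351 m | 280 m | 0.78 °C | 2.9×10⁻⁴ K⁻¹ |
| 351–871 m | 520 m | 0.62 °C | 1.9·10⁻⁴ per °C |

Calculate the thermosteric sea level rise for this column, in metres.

3.1×10⁻⁴ × 71 × 1.5 = 0.033015 m
2.9×10⁻⁴ × 280 × 0.78 = 0.063336 m
0.62 × 1.9×10⁻⁴ × 520 = 0.061256 m
Δh = 0.033015 + 0.063336 + 0.061256 = 0.157607 m

about 0.158 m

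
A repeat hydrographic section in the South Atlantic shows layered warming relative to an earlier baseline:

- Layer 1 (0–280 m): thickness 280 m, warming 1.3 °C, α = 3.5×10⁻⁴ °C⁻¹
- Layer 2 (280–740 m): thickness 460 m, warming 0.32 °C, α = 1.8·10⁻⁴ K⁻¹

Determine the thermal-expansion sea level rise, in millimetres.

280 × 3.5×10⁻⁴ × 1.3 = 0.12740 m
460 × 0.32 × 1.8×10⁻⁴ = 0.026496 m
Δh = 0.12740 + 0.026496 = 0.153896 m

Δh = 150 mm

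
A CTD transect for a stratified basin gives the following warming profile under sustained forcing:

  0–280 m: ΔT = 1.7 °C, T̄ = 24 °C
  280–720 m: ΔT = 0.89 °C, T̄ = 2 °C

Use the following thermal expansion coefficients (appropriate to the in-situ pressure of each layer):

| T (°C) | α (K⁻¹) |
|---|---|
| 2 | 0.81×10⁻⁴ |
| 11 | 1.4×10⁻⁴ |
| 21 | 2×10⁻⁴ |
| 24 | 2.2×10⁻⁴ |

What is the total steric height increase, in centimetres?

Δh ≈ 13.6 cm

Layer 1 at 24 °C → α = 2.2×10⁻⁴ K⁻¹
Layer 2 at 2 °C → α = 0.81×10⁻⁴ K⁻¹
0–280 m: 280 × 2.2×10⁻⁴ × 1.7 = 0.10472 m
280–720 m: 0.81×10⁻⁴ × 0.89 × 440 = 0.0317196 m
Δh = 0.10472 + 0.0317196 = 0.1364396 m ≈ 13.6 cm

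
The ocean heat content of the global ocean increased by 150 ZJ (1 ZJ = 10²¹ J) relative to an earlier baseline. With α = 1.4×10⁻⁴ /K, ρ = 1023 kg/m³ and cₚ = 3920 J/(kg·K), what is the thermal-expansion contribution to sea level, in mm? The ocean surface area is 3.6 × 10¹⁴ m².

Δh ≈ 15 mm

Per unit area: Q = 150×10²¹ / (3.6×10¹⁴) ≈ 4.167×10⁸ J/m²
Δh = αQ/(ρcₚ) = 1.4×10⁻⁴ × 4.167×10⁸ / (1023 × 3920) ≈ 0.014548 m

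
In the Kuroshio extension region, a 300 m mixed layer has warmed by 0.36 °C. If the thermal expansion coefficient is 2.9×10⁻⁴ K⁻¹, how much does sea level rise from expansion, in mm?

31 mm

Δh = αΔT·H = 2.9×10⁻⁴ × 0.36 × 300 = 0.03132 m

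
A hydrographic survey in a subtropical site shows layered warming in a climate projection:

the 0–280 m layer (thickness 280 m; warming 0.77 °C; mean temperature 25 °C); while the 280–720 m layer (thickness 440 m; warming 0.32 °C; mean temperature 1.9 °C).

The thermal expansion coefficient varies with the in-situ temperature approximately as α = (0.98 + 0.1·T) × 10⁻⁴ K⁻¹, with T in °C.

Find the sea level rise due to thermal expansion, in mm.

Layer 1: α = (0.98 + 0.1×25)×10⁻⁴ = 3.48×10⁻⁴ K⁻¹
Layer 2: α = (0.98 + 0.1×1.9)×10⁻⁴ = 1.17×10⁻⁴ K⁻¹
0–280 m: 280 × 3.48×10⁻⁴ × 0.77 = 0.0750288 m
Layer 2: 0.32 × 440 × 1.17×10⁻⁴ = 0.0164736 m
Δh = 0.0750288 + 0.0164736 = 0.0915024 m ≈ 92 mm

92 mm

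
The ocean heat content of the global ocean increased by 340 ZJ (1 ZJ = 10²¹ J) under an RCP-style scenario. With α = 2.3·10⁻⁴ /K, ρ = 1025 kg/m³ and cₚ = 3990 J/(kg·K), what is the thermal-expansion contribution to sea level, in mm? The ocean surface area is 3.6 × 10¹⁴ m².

Per unit area: Q = 340×10²¹ / (3.6×10¹⁴) ≈ 9.444×10⁸ J/m²
Δh = αQ/(ρcₚ) = 2.3×10⁻⁴ × 9.444×10⁸ / (1025 × 3990) ≈ 0.053111 m

53.1 mm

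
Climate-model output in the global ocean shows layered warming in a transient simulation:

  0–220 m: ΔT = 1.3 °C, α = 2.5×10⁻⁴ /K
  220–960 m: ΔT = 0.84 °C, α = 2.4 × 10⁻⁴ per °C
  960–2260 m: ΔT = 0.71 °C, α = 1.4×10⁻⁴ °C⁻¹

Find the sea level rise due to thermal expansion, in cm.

Δh = 35.0 cm

Layer 1: 1.3 × 2.5×10⁻⁴ × 220 = 0.07150 m
Layer 2: 740 × 0.84 × 2.4×10⁻⁴ = 0.149184 m
0.71 × 1300 × 1.4×10⁻⁴ = 0.12922 m
Δh = 0.07150 + 0.149184 + 0.12922 = 0.349904 m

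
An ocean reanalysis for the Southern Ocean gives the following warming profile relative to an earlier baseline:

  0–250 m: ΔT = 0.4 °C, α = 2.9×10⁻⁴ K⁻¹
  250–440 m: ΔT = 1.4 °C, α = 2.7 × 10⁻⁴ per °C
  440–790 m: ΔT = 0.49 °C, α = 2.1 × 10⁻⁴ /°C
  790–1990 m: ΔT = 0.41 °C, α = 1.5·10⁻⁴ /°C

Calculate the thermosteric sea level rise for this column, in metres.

Δh ≈ 0.21 m

0.4 × 250 × 2.9×10⁻⁴ = 0.02900 m
190 × 1.4 × 2.7×10⁻⁴ = 0.07182 m
Layer 3: 350 × 0.49 × 2.1×10⁻⁴ = 0.036015 m
790–1990 m: 0.41 × 1.5×10⁻⁴ × 1200 = 0.07380 m
Δh = 0.02900 + 0.07182 + 0.036015 + 0.07380 = 0.210635 m ≈ 0.21 m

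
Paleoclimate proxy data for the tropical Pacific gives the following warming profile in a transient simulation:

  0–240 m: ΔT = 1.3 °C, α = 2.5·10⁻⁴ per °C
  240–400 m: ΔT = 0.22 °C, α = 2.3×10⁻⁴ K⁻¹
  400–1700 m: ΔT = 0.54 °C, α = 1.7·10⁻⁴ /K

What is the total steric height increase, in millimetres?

205 mm

0–240 m: 2.5×10⁻⁴ × 240 × 1.3 = 0.07800 m
Layer 2: 0.22 × 2.3×10⁻⁴ × 160 = 0.008096 m
1300 × 0.54 × 1.7×10⁻⁴ = 0.11934 m
Δh = 0.07800 + 0.008096 + 0.11934 = 0.205436 m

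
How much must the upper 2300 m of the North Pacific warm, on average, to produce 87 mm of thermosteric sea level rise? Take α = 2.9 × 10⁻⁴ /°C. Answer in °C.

about 0.13 °C

ΔT = Δh/(αH) = 0.087 / (2.9×10⁻⁴ × 2300) ≈ 0.1304 °C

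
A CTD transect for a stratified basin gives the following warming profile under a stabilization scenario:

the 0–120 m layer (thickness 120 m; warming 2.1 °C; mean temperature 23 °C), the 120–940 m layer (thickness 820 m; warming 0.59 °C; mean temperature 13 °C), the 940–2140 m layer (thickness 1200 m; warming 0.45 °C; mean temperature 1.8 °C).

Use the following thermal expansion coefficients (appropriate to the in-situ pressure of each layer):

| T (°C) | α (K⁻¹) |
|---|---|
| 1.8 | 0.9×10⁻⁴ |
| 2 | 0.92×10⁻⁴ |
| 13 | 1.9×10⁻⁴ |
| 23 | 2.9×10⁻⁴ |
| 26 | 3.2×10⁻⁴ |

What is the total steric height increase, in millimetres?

Layer 1 at 23 °C → α = 2.9×10⁻⁴ K⁻¹
Layer 2 at 13 °C → α = 1.9×10⁻⁴ K⁻¹
Layer 3 at 1.8 °C → α = 0.9×10⁻⁴ K⁻¹
Layer 1: 2.9×10⁻⁴ × 2.1 × 120 = 0.07308 m
1.9×10⁻⁴ × 820 × 0.59 = 0.091922 m
Layer 3: 0.45 × 0.9×10⁻⁴ × 1200 = 0.04860 m
Δh = 0.07308 + 0.091922 + 0.04860 = 0.213602 m

210 mm of thermosteric rise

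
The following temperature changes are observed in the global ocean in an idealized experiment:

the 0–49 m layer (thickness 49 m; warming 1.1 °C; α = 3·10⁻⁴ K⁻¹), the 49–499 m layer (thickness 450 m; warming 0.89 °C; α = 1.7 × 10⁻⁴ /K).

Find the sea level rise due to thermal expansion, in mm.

0–49 m: 49 × 1.1 × 3×10⁻⁴ = 0.01617 m
49–499 m: 0.89 × 1.7×10⁻⁴ × 450 = 0.068085 m
Δh = 0.01617 + 0.068085 = 0.084255 m

about 84.3 mm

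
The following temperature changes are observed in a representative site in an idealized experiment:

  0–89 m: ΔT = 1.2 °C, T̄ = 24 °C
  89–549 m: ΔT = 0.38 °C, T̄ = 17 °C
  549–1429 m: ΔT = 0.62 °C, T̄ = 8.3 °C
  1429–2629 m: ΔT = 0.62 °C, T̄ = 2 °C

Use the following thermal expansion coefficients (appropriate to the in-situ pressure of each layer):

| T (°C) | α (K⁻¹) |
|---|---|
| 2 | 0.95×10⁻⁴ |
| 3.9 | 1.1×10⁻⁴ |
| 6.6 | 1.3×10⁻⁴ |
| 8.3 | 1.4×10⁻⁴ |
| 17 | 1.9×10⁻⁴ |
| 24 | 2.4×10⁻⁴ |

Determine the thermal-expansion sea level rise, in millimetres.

Layer 1 at 24 °C → α = 2.4×10⁻⁴ K⁻¹
Layer 2 at 17 °C → α = 1.9×10⁻⁴ K⁻¹
Layer 3 at 8.3 °C → α = 1.4×10⁻⁴ K⁻¹
Layer 4 at 2 °C → α = 0.95×10⁻⁴ K⁻¹
0–89 m: 2.4×10⁻⁴ × 1.2 × 89 = 0.025632 m
89–549 m: 460 × 1.9×10⁻⁴ × 0.38 = 0.033212 m
549–1429 m: 1.4×10⁻⁴ × 880 × 0.62 = 0.076384 m
0.62 × 0.95×10⁻⁴ × 1200 = 0.07068 m
Δh = 0.025632 + 0.033212 + 0.076384 + 0.07068 = 0.205908 m

206 mm of thermosteric rise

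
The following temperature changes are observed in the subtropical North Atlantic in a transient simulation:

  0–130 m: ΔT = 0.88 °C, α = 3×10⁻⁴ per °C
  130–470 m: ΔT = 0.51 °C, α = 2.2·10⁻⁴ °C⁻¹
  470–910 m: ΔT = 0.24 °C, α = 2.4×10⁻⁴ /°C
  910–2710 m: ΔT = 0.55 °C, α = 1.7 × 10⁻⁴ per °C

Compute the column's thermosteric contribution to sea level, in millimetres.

3×10⁻⁴ × 130 × 0.88 = 0.03432 m
2.2×10⁻⁴ × 0.51 × 340 = 0.038148 m
0.24 × 2.4×10⁻⁴ × 440 = 0.025344 m
910–2710 m: 1.7×10⁻⁴ × 0.55 × 1800 = 0.16830 m
Δh = 0.03432 + 0.038148 + 0.025344 + 0.16830 = 0.266112 m ≈ 266 mm

Δh = 266 mm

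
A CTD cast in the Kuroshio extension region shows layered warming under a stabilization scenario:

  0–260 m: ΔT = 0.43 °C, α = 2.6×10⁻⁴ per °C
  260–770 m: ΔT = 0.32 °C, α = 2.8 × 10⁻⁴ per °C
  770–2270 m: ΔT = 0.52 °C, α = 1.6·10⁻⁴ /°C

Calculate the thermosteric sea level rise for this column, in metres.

Δh = 0.200 m

Layer 1: 260 × 2.6×10⁻⁴ × 0.43 = 0.029068 m
2.8×10⁻⁴ × 0.32 × 510 = 0.045696 m
770–2270 m: 1.6×10⁻⁴ × 1500 × 0.52 = 0.12480 m
Δh = 0.029068 + 0.045696 + 0.12480 = 0.199564 m ≈ 0.200 m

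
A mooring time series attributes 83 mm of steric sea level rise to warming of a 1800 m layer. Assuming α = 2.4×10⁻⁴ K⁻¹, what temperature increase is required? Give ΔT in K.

ΔT ≈ 0.19 K

ΔT = Δh/(αH) = 0.083 / (2.4×10⁻⁴ × 1800) ≈ 0.1921 K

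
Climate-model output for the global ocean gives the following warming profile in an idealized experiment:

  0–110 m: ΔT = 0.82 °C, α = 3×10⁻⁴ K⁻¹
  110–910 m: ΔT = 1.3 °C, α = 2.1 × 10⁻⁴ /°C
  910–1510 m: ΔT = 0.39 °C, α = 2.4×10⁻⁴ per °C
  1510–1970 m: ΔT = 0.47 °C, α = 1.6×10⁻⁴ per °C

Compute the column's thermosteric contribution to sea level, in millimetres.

336 mm

0.82 × 110 × 3×10⁻⁴ = 0.02706 m
110–910 m: 1.3 × 800 × 2.1×10⁻⁴ = 0.21840 m
910–1510 m: 0.39 × 600 × 2.4×10⁻⁴ = 0.05616 m
1510–1970 m: 1.6×10⁻⁴ × 0.47 × 460 = 0.034592 m
Δh = 0.02706 + 0.21840 + 0.05616 + 0.034592 = 0.336212 m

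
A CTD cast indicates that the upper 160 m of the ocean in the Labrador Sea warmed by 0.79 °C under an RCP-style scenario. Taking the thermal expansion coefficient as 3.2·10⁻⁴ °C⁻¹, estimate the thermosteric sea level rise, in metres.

0.0404 m of thermosteric rise

Δh = αΔT·H = 3.2×10⁻⁴ × 0.79 × 160 = 0.040448 m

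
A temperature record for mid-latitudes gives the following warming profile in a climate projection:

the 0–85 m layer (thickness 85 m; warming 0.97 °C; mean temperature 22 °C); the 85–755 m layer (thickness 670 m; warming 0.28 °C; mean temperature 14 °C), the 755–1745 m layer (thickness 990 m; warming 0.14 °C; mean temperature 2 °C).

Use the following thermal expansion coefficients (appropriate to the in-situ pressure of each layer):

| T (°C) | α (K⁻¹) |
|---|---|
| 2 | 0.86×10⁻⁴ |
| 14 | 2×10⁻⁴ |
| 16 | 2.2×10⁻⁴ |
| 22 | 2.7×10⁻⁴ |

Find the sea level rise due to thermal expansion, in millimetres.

Layer 1 at 22 °C → α = 2.7×10⁻⁴ K⁻¹
Layer 2 at 14 °C → α = 2×10⁻⁴ K⁻¹
Layer 3 at 2 °C → α = 0.86×10⁻⁴ K⁻¹
0–85 m: 85 × 0.97 × 2.7×10⁻⁴ = 0.0222615 m
0.28 × 2×10⁻⁴ × 670 = 0.03752 m
755–1745 m: 0.86×10⁻⁴ × 990 × 0.14 = 0.0119196 m
Δh = 0.0222615 + 0.03752 + 0.0119196 = 0.0717011 m

Δh = 71.7 mm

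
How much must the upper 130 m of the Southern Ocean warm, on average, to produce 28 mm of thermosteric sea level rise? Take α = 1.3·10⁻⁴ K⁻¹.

ΔT = Δh/(αH) = 0.028 / (1.3×10⁻⁴ × 130) ≈ 1.657 K

about 1.66 K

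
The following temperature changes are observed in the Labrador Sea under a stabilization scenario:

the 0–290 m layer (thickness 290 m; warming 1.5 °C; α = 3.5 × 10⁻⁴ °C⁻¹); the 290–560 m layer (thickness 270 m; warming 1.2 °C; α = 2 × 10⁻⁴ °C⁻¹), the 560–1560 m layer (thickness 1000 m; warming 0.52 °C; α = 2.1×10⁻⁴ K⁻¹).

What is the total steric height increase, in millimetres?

Δh ≈ 326 mm

Layer 1: 3.5×10⁻⁴ × 290 × 1.5 = 0.15225 m
290–560 m: 2×10⁻⁴ × 1.2 × 270 = 0.06480 m
0.52 × 1000 × 2.1×10⁻⁴ = 0.10920 m
Δh = 0.15225 + 0.06480 + 0.10920 = 0.32625 m ≈ 326 mm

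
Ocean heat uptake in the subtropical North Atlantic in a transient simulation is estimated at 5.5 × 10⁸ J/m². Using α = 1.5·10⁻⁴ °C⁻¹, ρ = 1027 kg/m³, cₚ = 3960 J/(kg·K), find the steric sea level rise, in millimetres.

Δh ≈ 20 mm

Δh = αQ/(ρcₚ) = 1.5×10⁻⁴ × 5.5×10⁸ / (1027 × 3960) ≈ 0.020286 m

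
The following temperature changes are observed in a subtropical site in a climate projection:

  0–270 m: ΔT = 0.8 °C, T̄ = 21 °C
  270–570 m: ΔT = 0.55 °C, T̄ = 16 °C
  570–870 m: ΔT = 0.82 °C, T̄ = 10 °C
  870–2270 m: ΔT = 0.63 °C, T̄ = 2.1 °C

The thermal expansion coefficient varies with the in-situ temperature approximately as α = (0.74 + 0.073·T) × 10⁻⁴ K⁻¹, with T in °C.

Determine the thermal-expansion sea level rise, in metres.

Layer 1: α = (0.74 + 0.073×21)×10⁻⁴ = 2.273×10⁻⁴ K⁻¹
Layer 2: α = (0.74 + 0.073×16)×10⁻⁴ = 1.908×10⁻⁴ K⁻¹
Layer 3: α = (0.74 + 0.073×10)×10⁻⁴ = 1.47×10⁻⁴ K⁻¹
Layer 4: α = (0.74 + 0.073×2.1)×10⁻⁴ = 0.8933×10⁻⁴ K⁻¹
Layer 1: 270 × 2.273×10⁻⁴ × 0.8 = 0.0490968 m
Layer 2: 300 × 0.55 × 1.908×10⁻⁴ = 0.031482 m
Layer 3: 1.47×10⁻⁴ × 0.82 × 300 = 0.036162 m
Layer 4: 0.63 × 0.8933×10⁻⁴ × 1400 = 0.07878906 m
Δh = 0.0490968 + 0.031482 + 0.036162 + 0.07878906 = 0.19552986 m

about 0.196 m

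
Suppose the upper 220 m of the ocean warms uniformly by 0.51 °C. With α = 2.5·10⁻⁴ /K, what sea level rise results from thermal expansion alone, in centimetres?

Δh = αΔT·H = 2.5×10⁻⁴ × 0.51 × 220 = 0.02805 m

Δh ≈ 2.81 cm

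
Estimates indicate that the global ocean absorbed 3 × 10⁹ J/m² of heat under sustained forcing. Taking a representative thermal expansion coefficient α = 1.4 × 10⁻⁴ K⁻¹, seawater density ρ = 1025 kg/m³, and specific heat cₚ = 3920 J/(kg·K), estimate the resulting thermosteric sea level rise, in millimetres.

105 mm

Δh = αQ/(ρcₚ) = 1.4×10⁻⁴ × 3×10⁹ / (1025 × 3920) ≈ 0.10453 m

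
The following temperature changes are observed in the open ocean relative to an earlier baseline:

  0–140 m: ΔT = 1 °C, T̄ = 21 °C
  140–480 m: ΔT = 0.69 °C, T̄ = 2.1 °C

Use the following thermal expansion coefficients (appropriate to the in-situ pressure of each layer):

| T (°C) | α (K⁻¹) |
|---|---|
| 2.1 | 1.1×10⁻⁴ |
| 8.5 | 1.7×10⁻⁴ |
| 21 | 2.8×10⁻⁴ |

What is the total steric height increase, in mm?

Δh ≈ 65.0 mm

Layer 1 at 21 °C → α = 2.8×10⁻⁴ K⁻¹
Layer 2 at 2.1 °C → α = 1.1×10⁻⁴ K⁻¹
0–140 m: 2.8×10⁻⁴ × 1 × 140 = 0.03920 m
0.69 × 1.1×10⁻⁴ × 340 = 0.025806 m
Δh = 0.03920 + 0.025806 = 0.065006 m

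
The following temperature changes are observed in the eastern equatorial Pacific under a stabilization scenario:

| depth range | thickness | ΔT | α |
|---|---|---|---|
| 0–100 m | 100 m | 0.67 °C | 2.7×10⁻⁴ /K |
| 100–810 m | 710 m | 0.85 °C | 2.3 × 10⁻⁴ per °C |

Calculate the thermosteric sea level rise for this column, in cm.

16 cm

100 × 0.67 × 2.7×10⁻⁴ = 0.01809 m
100–810 m: 2.3×10⁻⁴ × 710 × 0.85 = 0.138805 m
Δh = 0.01809 + 0.138805 = 0.156895 m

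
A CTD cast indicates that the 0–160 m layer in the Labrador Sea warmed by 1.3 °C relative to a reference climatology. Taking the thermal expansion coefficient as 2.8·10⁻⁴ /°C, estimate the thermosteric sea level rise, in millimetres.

Δh = αΔT·H = 2.8×10⁻⁴ × 1.3 × 160 = 0.05824 m

about 58.2 mm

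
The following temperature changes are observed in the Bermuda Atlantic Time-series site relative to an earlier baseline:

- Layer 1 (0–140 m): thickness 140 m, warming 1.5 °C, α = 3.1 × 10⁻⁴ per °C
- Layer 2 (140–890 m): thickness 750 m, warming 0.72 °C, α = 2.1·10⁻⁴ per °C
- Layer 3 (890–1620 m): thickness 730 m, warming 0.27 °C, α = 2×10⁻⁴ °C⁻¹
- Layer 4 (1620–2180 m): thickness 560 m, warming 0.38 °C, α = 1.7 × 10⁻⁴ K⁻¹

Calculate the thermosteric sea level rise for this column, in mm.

0–140 m: 3.1×10⁻⁴ × 140 × 1.5 = 0.06510 m
0.72 × 2.1×10⁻⁴ × 750 = 0.11340 m
730 × 2×10⁻⁴ × 0.27 = 0.03942 m
1620–2180 m: 560 × 0.38 × 1.7×10⁻⁴ = 0.036176 m
Δh = 0.06510 + 0.11340 + 0.03942 + 0.036176 = 0.254096 m

about 254 mm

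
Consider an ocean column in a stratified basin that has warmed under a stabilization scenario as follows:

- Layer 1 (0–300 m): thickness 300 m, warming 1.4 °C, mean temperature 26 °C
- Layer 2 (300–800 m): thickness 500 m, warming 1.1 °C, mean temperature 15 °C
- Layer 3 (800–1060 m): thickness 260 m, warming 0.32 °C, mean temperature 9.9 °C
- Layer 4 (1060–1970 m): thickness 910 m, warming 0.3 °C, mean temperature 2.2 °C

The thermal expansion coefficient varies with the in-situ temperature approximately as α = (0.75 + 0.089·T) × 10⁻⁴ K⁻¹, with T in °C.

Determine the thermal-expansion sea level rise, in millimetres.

Layer 1: α = (0.75 + 0.089×26)×10⁻⁴ = 3.064×10⁻⁴ K⁻¹
Layer 2: α = (0.75 + 0.089×15)×10⁻⁴ = 2.085×10⁻⁴ K⁻¹
Layer 3: α = (0.75 + 0.089×9.9)×10⁻⁴ = 1.6311×10⁻⁴ K⁻¹
Layer 4: α = (0.75 + 0.089×2.2)×10⁻⁴ = 0.9458×10⁻⁴ K⁻¹
0–300 m: 1.4 × 3.064×10⁻⁴ × 300 = 0.128688 m
Layer 2: 2.085×10⁻⁴ × 500 × 1.1 = 0.114675 m
800–1060 m: 1.6311×10⁻⁴ × 0.32 × 260 = 0.013570752 m
910 × 0.9458×10⁻⁴ × 0.3 = 0.02582034 m
Δh = 0.128688 + 0.114675 + 0.013570752 + 0.02582034 = 0.282754092 m ≈ 280 mm

about 280 mm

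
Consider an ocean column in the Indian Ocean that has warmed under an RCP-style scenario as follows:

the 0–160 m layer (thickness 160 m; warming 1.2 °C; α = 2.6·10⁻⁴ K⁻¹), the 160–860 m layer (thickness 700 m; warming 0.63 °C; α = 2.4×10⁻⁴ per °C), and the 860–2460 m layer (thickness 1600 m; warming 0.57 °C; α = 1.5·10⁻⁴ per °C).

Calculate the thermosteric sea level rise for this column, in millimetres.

290 mm of thermosteric rise

160 × 1.2 × 2.6×10⁻⁴ = 0.04992 m
160–860 m: 0.63 × 700 × 2.4×10⁻⁴ = 0.10584 m
Layer 3: 1600 × 1.5×10⁻⁴ × 0.57 = 0.13680 m
Δh = 0.04992 + 0.10584 + 0.13680 = 0.29256 m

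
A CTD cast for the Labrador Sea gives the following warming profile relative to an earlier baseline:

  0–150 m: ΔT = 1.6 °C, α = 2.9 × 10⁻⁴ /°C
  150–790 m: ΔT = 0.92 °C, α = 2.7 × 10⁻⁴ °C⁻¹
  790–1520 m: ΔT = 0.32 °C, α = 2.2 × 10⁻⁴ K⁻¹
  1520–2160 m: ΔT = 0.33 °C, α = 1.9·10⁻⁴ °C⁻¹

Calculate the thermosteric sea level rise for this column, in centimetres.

1.6 × 2.9×10⁻⁴ × 150 = 0.06960 m
Layer 2: 640 × 2.7×10⁻⁴ × 0.92 = 0.158976 m
0.32 × 2.2×10⁻⁴ × 730 = 0.051392 m
640 × 0.33 × 1.9×10⁻⁴ = 0.040128 m
Δh = 0.06960 + 0.158976 + 0.051392 + 0.040128 = 0.320096 m ≈ 32 cm

about 32 cm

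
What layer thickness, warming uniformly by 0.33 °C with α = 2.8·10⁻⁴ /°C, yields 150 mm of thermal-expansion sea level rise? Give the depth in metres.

1620 m

H = Δh/(αΔT) = 0.15 / (2.8×10⁻⁴ × 0.33) ≈ 1623 m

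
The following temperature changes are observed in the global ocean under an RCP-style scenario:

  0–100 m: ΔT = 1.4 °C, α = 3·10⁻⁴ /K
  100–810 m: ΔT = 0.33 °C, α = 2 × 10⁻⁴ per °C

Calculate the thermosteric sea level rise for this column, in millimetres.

about 88.9 mm

1.4 × 3×10⁻⁴ × 100 = 0.04200 m
100–810 m: 710 × 0.33 × 2×10⁻⁴ = 0.04686 m
Δh = 0.04200 + 0.04686 = 0.08886 m ≈ 88.9 mm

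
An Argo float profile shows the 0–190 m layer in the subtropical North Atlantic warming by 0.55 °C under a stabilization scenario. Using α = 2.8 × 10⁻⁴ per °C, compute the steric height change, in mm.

Δh = αΔT·H = 2.8×10⁻⁴ × 0.55 × 190 = 0.02926 m

about 29.3 mm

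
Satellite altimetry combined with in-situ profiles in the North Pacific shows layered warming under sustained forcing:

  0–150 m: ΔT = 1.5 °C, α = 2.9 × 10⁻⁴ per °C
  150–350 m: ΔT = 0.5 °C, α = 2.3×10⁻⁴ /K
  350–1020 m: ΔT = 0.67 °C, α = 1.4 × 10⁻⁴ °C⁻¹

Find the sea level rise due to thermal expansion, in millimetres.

150 mm of thermosteric rise

0–150 m: 150 × 1.5 × 2.9×10⁻⁴ = 0.06525 m
150–350 m: 0.5 × 200 × 2.3×10⁻⁴ = 0.02300 m
350–1020 m: 1.4×10⁻⁴ × 670 × 0.67 = 0.062846 m
Δh = 0.06525 + 0.02300 + 0.062846 = 0.151096 m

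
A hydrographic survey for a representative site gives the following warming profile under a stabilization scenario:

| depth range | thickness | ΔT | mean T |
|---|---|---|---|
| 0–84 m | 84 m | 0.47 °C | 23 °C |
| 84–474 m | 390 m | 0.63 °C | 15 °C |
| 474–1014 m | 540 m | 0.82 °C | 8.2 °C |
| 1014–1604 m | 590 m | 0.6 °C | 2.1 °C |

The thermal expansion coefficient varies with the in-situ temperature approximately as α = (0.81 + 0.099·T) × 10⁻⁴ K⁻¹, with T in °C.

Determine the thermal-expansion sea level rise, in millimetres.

Δh ≈ 176 mm

Layer 1: α = (0.81 + 0.099×23)×10⁻⁴ = 3.087×10⁻⁴ K⁻¹
Layer 2: α = (0.81 + 0.099×15)×10⁻⁴ = 2.295×10⁻⁴ K⁻¹
Layer 3: α = (0.81 + 0.099×8.2)×10⁻⁴ = 1.6218×10⁻⁴ K⁻¹
Layer 4: α = (0.81 + 0.099×2.1)×10⁻⁴ = 1.0179×10⁻⁴ K⁻¹
Layer 1: 3.087×10⁻⁴ × 84 × 0.47 = 0.012187476 m
0.63 × 2.295×10⁻⁴ × 390 = 0.05638815 m
474–1014 m: 540 × 1.6218×10⁻⁴ × 0.82 = 0.071813304 m
0.6 × 590 × 1.0179×10⁻⁴ = 0.03603366 m
Δh = 0.012187476 + 0.05638815 + 0.071813304 + 0.03603366 = 0.17642259 m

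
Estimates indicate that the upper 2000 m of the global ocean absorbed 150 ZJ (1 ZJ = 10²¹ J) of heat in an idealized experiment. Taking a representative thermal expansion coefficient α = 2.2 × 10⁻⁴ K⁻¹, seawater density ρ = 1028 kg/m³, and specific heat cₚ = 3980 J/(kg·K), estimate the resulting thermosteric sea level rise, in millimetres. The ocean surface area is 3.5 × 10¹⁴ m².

about 23 mm

Per unit area: Q = 150×10²¹ / (3.5×10¹⁴) ≈ 4.286×10⁸ J/m²
Δh = αQ/(ρcₚ) = 2.2×10⁻⁴ × 4.286×10⁸ / (1028 × 3980) ≈ 0.023046 m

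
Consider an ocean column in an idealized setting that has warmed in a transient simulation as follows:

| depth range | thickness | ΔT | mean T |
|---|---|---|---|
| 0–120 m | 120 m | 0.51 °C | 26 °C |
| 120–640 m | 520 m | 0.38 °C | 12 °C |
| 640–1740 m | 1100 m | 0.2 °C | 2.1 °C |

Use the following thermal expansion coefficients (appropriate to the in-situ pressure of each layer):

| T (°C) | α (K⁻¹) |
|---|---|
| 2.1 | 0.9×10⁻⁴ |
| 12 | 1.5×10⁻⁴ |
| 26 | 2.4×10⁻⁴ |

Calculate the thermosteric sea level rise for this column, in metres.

about 0.064 m

Layer 1 at 26 °C → α = 2.4×10⁻⁴ K⁻¹
Layer 2 at 12 °C → α = 1.5×10⁻⁴ K⁻¹
Layer 3 at 2.1 °C → α = 0.9×10⁻⁴ K⁻¹
0.51 × 120 × 2.4×10⁻⁴ = 0.014688 m
120–640 m: 520 × 0.38 × 1.5×10⁻⁴ = 0.02964 m
0.2 × 1100 × 0.9×10⁻⁴ = 0.01980 m
Δh = 0.014688 + 0.02964 + 0.01980 = 0.064128 m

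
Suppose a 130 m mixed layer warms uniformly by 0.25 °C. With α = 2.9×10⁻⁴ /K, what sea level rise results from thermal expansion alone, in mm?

Δh = αΔT·H = 2.9×10⁻⁴ × 0.25 × 130 = 0.009425 m

Δh ≈ 9.43 mm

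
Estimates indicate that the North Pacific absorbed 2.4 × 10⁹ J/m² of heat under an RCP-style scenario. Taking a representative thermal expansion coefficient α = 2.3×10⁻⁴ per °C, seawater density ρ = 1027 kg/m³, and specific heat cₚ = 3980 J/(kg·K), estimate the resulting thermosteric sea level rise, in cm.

about 13.5 cm

Δh = αQ/(ρcₚ) = 2.3×10⁻⁴ × 2.4×10⁹ / (1027 × 3980) ≈ 0.13505 m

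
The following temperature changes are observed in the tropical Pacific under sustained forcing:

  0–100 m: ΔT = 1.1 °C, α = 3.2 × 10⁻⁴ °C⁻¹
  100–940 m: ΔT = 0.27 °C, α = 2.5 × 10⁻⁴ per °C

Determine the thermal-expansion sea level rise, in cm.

0–100 m: 1.1 × 100 × 3.2×10⁻⁴ = 0.03520 m
0.27 × 2.5×10⁻⁴ × 840 = 0.05670 m
Δh = 0.03520 + 0.05670 = 0.09190 m

9.19 cm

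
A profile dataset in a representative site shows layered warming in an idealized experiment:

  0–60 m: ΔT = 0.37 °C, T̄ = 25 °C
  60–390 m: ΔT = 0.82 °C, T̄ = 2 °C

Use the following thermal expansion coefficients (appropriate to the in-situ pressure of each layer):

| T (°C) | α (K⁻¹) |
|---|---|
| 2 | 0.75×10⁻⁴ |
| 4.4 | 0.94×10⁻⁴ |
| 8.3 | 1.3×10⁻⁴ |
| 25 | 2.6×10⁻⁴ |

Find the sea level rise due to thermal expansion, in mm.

about 26 mm

Layer 1 at 25 °C → α = 2.6×10⁻⁴ K⁻¹
Layer 2 at 2 °C → α = 0.75×10⁻⁴ K⁻¹
0–60 m: 60 × 0.37 × 2.6×10⁻⁴ = 0.005772 m
Layer 2: 0.75×10⁻⁴ × 330 × 0.82 = 0.020295 m
Δh = 0.005772 + 0.020295 = 0.026067 m ≈ 26 mm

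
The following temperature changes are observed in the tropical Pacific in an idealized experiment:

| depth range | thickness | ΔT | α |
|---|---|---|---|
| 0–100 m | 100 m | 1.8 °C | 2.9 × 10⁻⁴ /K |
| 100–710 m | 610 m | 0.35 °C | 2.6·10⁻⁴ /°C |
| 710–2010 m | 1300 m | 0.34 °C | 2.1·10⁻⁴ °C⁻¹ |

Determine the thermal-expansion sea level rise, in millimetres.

200 mm of thermosteric rise

0–100 m: 1.8 × 100 × 2.9×10⁻⁴ = 0.05220 m
100–710 m: 0.35 × 2.6×10⁻⁴ × 610 = 0.05551 m
1300 × 2.1×10⁻⁴ × 0.34 = 0.09282 m
Δh = 0.05220 + 0.05551 + 0.09282 = 0.20053 m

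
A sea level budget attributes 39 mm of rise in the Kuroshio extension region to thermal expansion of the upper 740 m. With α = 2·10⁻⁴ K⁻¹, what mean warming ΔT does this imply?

ΔT = Δh/(αH) = 0.039 / (2×10⁻⁴ × 740) ≈ 0.2635 K

ΔT ≈ 0.264 K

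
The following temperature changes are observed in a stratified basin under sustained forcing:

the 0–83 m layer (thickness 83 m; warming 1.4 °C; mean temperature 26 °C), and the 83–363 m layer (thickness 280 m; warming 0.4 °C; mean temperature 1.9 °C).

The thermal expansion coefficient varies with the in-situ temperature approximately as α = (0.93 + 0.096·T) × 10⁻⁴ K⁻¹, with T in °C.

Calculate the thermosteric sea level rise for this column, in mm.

about 52.3 mm

Layer 1: α = (0.93 + 0.096×26)×10⁻⁴ = 3.426×10⁻⁴ K⁻¹
Layer 2: α = (0.93 + 0.096×1.9)×10⁻⁴ = 1.1124×10⁻⁴ K⁻¹
Layer 1: 3.426×10⁻⁴ × 1.4 × 83 = 0.03981012 m
83–363 m: 0.4 × 280 × 1.1124×10⁻⁴ = 0.01245888 m
Δh = 0.03981012 + 0.01245888 = 0.052269 m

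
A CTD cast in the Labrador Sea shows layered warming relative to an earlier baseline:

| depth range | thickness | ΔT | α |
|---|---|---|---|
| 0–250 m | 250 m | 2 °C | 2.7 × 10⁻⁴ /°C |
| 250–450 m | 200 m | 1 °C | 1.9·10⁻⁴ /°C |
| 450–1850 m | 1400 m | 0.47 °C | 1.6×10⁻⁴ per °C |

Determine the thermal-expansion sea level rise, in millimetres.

Layer 1: 2.7×10⁻⁴ × 2 × 250 = 0.13500 m
250–450 m: 1.9×10⁻⁴ × 200 × 1 = 0.03800 m
Layer 3: 0.47 × 1.6×10⁻⁴ × 1400 = 0.10528 m
Δh = 0.13500 + 0.03800 + 0.10528 = 0.27828 m

280 mm of thermosteric rise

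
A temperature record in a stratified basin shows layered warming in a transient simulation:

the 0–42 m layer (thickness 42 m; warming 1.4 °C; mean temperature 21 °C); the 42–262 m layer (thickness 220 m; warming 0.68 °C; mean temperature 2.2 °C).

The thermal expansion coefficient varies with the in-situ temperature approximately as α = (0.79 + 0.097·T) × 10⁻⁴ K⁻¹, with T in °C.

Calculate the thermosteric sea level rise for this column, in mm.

Layer 1: α = (0.79 + 0.097×21)×10⁻⁴ = 2.827×10⁻⁴ K⁻¹
Layer 2: α = (0.79 + 0.097×2.2)×10⁻⁴ = 1.0034×10⁻⁴ K⁻¹
Layer 1: 2.827×10⁻⁴ × 42 × 1.4 = 0.01662276 m
220 × 1.0034×10⁻⁴ × 0.68 = 0.015010864 m
Δh = 0.01662276 + 0.015010864 = 0.031633624 m

32 mm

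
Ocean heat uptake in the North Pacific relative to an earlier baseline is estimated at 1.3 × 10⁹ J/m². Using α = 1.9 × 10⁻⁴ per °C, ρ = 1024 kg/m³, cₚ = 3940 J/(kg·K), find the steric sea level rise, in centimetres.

Δh ≈ 6.12 cm

Δh = αQ/(ρcₚ) = 1.9×10⁻⁴ × 1.3×10⁹ / (1024 × 3940) ≈ 0.061221 m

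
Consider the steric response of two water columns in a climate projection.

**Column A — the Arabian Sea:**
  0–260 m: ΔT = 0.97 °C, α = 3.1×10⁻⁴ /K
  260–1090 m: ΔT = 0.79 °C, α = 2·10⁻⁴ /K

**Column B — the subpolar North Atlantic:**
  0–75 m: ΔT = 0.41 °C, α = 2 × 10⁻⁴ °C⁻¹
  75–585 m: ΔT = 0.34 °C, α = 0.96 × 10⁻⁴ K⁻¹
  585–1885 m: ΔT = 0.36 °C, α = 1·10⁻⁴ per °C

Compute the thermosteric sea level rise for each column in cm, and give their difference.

A 0–260 m: 260 × 3.1×10⁻⁴ × 0.97 = 0.078182 m
A 260–1090 m: 2×10⁻⁴ × 0.79 × 830 = 0.13114 m
A total: 0.209322 m
B Layer 1: 2×10⁻⁴ × 75 × 0.41 = 0.00615 m
B Layer 2: 0.96×10⁻⁴ × 0.34 × 510 = 0.0166464 m
B 585–1885 m: 0.36 × 1300 × 1×10⁻⁴ = 0.04680 m
B total: 0.0695964 m
Difference: 0.209322 − 0.0695964 = 0.1397256 m

A: 20.9 cm; B: 6.96 cm; difference 14.0 cm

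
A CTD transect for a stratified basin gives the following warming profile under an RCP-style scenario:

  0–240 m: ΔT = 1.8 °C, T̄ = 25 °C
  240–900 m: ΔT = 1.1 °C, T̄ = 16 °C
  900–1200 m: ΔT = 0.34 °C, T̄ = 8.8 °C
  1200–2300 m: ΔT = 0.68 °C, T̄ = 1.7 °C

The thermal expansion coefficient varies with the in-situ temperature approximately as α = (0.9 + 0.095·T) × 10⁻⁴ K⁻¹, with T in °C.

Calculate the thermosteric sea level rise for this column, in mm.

Layer 1: α = (0.9 + 0.095×25)×10⁻⁴ = 3.275×10⁻⁴ K⁻¹
Layer 2: α = (0.9 + 0.095×16)×10⁻⁴ = 2.42×10⁻⁴ K⁻¹
Layer 3: α = (0.9 + 0.095×8.8)×10⁻⁴ = 1.736×10⁻⁴ K⁻¹
Layer 4: α = (0.9 + 0.095×1.7)×10⁻⁴ = 1.0615×10⁻⁴ K⁻¹
240 × 1.8 × 3.275×10⁻⁴ = 0.14148 m
240–900 m: 2.42×10⁻⁴ × 1.1 × 660 = 0.175692 m
1.736×10⁻⁴ × 0.34 × 300 = 0.0177072 m
1.0615×10⁻⁴ × 0.68 × 1100 = 0.0794002 m
Δh = 0.14148 + 0.175692 + 0.0177072 + 0.0794002 = 0.4142794 m ≈ 414 mm

414 mm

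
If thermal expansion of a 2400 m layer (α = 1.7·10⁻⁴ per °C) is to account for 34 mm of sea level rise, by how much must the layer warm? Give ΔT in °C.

ΔT = Δh/(αH) = 0.034 / (1.7×10⁻⁴ × 2400) ≈ 0.08333 °C

0.0833 °C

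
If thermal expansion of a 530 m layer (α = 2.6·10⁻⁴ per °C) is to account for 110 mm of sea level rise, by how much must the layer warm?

ΔT = Δh/(αH) = 0.11 / (2.6×10⁻⁴ × 530) ≈ 0.7983 K

0.798 K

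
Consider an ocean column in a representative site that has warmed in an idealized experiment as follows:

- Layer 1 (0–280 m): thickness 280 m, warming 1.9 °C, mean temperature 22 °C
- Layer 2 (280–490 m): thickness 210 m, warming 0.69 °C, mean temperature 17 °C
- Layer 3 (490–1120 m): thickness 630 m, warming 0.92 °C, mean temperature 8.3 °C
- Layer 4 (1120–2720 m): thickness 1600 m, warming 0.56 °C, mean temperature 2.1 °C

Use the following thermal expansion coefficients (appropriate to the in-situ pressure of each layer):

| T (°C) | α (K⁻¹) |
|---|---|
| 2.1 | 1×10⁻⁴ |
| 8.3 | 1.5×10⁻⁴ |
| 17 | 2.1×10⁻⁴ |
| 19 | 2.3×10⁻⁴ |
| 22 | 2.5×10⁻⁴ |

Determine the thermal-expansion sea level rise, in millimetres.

Δh ≈ 340 mm

Layer 1 at 22 °C → α = 2.5×10⁻⁴ K⁻¹
Layer 2 at 17 °C → α = 2.1×10⁻⁴ K⁻¹
Layer 3 at 8.3 °C → α = 1.5×10⁻⁴ K⁻¹
Layer 4 at 2.1 °C → α = 1×10⁻⁴ K⁻¹
2.5×10⁻⁴ × 280 × 1.9 = 0.13300 m
280–490 m: 0.69 × 210 × 2.1×10⁻⁴ = 0.030429 m
Layer 3: 1.5×10⁻⁴ × 630 × 0.92 = 0.08694 m
Layer 4: 0.56 × 1×10⁻⁴ × 1600 = 0.08960 m
Δh = 0.13300 + 0.030429 + 0.08694 + 0.08960 = 0.339969 m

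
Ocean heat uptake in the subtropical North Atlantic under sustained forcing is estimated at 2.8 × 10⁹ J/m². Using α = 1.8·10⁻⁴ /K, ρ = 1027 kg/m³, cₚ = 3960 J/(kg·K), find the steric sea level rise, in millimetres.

124 mm of thermosteric rise

Δh = αQ/(ρcₚ) = 1.8×10⁻⁴ × 2.8×10⁹ / (1027 × 3960) ≈ 0.12393 m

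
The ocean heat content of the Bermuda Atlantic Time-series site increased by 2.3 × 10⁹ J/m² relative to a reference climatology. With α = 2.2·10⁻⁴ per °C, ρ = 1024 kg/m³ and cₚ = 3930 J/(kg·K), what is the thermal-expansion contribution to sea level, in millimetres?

Δh = 130 mm

Δh = αQ/(ρcₚ) = 2.2×10⁻⁴ × 2.3×10⁹ / (1024 × 3930) ≈ 0.12574 m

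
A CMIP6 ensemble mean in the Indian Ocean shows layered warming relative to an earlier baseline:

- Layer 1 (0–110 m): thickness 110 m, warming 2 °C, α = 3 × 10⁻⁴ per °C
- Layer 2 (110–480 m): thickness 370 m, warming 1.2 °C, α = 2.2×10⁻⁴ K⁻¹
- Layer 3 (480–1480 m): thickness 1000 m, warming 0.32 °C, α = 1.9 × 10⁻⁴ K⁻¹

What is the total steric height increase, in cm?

0–110 m: 2 × 110 × 3×10⁻⁴ = 0.06600 m
110–480 m: 1.2 × 370 × 2.2×10⁻⁴ = 0.09768 m
1.9×10⁻⁴ × 1000 × 0.32 = 0.06080 m
Δh = 0.06600 + 0.09768 + 0.06080 = 0.22448 m ≈ 22.4 cm

about 22.4 cm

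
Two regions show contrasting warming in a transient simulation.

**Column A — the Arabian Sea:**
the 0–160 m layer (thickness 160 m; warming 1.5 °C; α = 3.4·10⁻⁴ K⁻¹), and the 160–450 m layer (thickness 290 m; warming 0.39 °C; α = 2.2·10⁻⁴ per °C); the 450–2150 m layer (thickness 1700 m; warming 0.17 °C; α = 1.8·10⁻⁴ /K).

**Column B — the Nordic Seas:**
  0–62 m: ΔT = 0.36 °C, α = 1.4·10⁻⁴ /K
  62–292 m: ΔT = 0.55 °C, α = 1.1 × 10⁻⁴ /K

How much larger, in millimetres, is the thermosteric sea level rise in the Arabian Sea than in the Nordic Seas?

141 mm

A 0–160 m: 160 × 3.4×10⁻⁴ × 1.5 = 0.08160 m
A 0.39 × 2.2×10⁻⁴ × 290 = 0.024882 m
A 450–2150 m: 1700 × 0.17 × 1.8×10⁻⁴ = 0.05202 m
A total: 0.158502 m
B 0.36 × 62 × 1.4×10⁻⁴ = 0.0031248 m
B 0.55 × 1.1×10⁻⁴ × 230 = 0.013915 m
B total: 0.0170398 m
Difference: 0.158502 − 0.0170398 = 0.1414622 m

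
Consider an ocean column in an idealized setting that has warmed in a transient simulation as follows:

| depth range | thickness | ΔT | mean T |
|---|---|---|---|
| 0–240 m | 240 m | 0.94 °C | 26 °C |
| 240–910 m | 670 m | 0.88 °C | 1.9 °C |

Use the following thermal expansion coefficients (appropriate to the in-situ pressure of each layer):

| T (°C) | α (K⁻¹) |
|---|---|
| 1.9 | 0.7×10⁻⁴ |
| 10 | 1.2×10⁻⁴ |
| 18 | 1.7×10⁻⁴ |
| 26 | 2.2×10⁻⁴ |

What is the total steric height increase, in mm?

Δh ≈ 90.9 mm

Layer 1 at 26 °C → α = 2.2×10⁻⁴ K⁻¹
Layer 2 at 1.9 °C → α = 0.7×10⁻⁴ K⁻¹
0–240 m: 0.94 × 2.2×10⁻⁴ × 240 = 0.049632 m
670 × 0.7×10⁻⁴ × 0.88 = 0.041272 m
Δh = 0.049632 + 0.041272 = 0.090904 m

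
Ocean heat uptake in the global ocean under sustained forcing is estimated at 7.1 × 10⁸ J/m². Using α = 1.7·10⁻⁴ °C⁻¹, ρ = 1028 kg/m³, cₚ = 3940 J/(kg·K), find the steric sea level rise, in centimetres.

Δh = αQ/(ρcₚ) = 1.7×10⁻⁴ × 7.1×10⁸ / (1028 × 3940) ≈ 0.02980 m

Δh = 3.0 cm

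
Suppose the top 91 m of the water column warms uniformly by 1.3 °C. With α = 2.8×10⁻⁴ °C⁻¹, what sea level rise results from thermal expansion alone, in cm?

Δh = αΔT·H = 2.8×10⁻⁴ × 1.3 × 91 = 0.033124 m

about 3.3 cm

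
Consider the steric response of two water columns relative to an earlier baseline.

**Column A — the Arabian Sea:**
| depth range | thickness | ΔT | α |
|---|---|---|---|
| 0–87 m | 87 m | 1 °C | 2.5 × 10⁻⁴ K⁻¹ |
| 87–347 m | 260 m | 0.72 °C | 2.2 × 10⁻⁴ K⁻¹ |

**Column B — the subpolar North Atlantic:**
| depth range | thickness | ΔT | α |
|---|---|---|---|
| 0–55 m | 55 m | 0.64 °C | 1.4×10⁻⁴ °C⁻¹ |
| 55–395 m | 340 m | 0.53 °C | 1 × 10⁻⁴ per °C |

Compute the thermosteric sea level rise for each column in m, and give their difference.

Δh_A ≈ 0.0629 m, Δh_B ≈ 0.0229 m; difference ≈ 0.0400 m

A 0–87 m: 2.5×10⁻⁴ × 87 × 1 = 0.02175 m
A Layer 2: 2.2×10⁻⁴ × 260 × 0.72 = 0.041184 m
A total: 0.062934 m
B 1.4×10⁻⁴ × 55 × 0.64 = 0.004928 m
B 55–395 m: 340 × 0.53 × 1×10⁻⁴ = 0.01802 m
B total: 0.022948 m
Difference: 0.062934 − 0.022948 = 0.039986 m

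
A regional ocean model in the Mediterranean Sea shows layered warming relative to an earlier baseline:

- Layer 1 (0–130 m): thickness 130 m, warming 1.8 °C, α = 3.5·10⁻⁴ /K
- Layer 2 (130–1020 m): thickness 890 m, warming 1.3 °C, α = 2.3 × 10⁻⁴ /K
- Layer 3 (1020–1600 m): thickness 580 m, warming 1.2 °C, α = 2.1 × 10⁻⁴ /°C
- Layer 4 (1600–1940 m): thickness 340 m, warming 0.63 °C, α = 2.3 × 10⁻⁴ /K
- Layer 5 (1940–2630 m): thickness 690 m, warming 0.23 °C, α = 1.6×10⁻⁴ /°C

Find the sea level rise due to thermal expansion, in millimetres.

0–130 m: 130 × 3.5×10⁻⁴ × 1.8 = 0.08190 m
Layer 2: 2.3×10⁻⁴ × 1.3 × 890 = 0.26611 m
580 × 2.1×10⁻⁴ × 1.2 = 0.14616 m
Layer 4: 2.3×10⁻⁴ × 340 × 0.63 = 0.049266 m
Layer 5: 690 × 1.6×10⁻⁴ × 0.23 = 0.025392 m
Δh = 0.08190 + 0.26611 + 0.14616 + 0.049266 + 0.025392 = 0.568828 m

569 mm of thermosteric rise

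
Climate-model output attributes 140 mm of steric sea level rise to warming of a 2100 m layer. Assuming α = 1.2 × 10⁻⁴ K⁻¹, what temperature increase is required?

ΔT = Δh/(αH) = 0.14 / (1.2×10⁻⁴ × 2100) ≈ 0.5556 °C

about 0.556 °C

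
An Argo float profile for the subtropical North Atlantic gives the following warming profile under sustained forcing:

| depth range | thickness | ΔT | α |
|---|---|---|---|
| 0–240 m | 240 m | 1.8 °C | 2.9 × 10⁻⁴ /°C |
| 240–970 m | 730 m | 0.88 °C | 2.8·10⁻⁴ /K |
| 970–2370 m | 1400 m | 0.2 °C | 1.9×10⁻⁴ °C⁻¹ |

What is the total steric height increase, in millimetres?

0–240 m: 1.8 × 240 × 2.9×10⁻⁴ = 0.12528 m
240–970 m: 2.8×10⁻⁴ × 730 × 0.88 = 0.179872 m
1400 × 0.2 × 1.9×10⁻⁴ = 0.05320 m
Δh = 0.12528 + 0.179872 + 0.05320 = 0.358352 m ≈ 358 mm

about 358 mm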